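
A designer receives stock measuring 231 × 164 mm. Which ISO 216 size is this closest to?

C5 (162 × 229 mm)

Aspect ratio 231/164 ≈ 1.409 — close to the ISO √2 ≈ 1.414.
In the C-series (envelope sizes, between A and B): C5 = 162 × 229 mm.
Off by 4 mm total — nearest standard size.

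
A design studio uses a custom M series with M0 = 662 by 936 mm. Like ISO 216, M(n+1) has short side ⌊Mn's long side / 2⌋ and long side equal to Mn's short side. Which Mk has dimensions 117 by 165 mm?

M0: 662 × 936 mm
M1: 468 × 662 mm
M2: 331 × 468 mm
M3: 234 × 331 mm
M4: 165 × 234 mm
M5: 117 × 165 mm
M6: 82 × 117 mm
→ matches M5.

M5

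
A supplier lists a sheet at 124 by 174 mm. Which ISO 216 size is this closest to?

Aspect ratio 174/124 ≈ 1.403 — close to the ISO √2 ≈ 1.414.
In the B-series (B0 = 1000 × 1414 mm): B6 = 125 × 176 mm.
Off by 3 mm total — nearest standard size.

B6 (125 × 176 mm)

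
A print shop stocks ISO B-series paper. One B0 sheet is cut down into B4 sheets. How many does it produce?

Each ISO step halves the sheet: 1 × B0 → 2 × B1 → 4 × B2 → 8 × B3 → …
From B0 to B4 is 4 halving steps: 2^4 = 16.

16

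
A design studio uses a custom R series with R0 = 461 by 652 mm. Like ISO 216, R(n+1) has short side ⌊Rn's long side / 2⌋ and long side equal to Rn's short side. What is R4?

115 × 163 mm

R1: ⌊652/2⌋ × 461 = 326 × 461 mm
R2: ⌊461/2⌋ × 326 = 230 × 326 mm
R3: ⌊326/2⌋ × 230 = 163 × 230 mm
R4: ⌊230/2⌋ × 163 = 115 × 163 mm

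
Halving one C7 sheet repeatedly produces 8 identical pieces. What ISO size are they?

C10

8 = 2^3, so 3 halving steps.
C7 → C8 → … → C10 after 3 steps.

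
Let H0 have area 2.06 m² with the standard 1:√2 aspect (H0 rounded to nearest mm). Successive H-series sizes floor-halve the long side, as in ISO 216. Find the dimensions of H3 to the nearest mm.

426 × 603 mm

Let H0's short side be w mm. w · w√2 = 2.06 m² = 2,060,000 mm², so w ≈ 1206.9 mm and w√2 ≈ 1706.8 mm → H0 = 1207 × 1707 mm.
H1: ⌊1707/2⌋ × 1207 = 853 × 1207 mm
H2: ⌊1207/2⌋ × 853 = 603 × 853 mm
H3: ⌊853/2⌋ × 603 = 426 × 603 mm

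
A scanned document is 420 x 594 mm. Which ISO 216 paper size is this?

A2 (420 × 594 mm)

Aspect ratio 594/420 ≈ 1.414 — close to the ISO √2 ≈ 1.414.
In the A-series (A0 area = 1 m²): A2 = 420 × 594 mm.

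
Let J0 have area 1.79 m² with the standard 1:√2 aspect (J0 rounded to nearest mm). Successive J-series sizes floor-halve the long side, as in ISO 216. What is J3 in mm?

397 × 562 mm

Let J0's short side be w mm. w · w√2 = 1.79 m² = 1,790,000 mm², so w ≈ 1125.0 mm and w√2 ≈ 1591.1 mm → J0 = 1125 × 1591 mm.
J1: ⌊1591/2⌋ × 1125 = 795 × 1125 mm
J2: ⌊1125/2⌋ × 795 = 562 × 795 mm
J3: ⌊795/2⌋ × 562 = 397 × 562 mm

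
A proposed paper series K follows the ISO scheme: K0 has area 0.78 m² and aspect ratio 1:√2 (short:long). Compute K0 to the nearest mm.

743 × 1050 mm

Let the short side be w mm. Then w · w√2 = 0.78 m² = 780,000 mm².
w² = 780,000/√2, so w ≈ 742.7 mm; long side = w√2 ≈ 1050.3 mm.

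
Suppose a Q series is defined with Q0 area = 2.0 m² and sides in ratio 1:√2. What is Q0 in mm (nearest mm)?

Let the short side be w mm. Then w · w√2 = 2.0 m² = 2,000,000 mm².
w² = 2,000,000/√2, so w ≈ 1189.2 mm; long side = w√2 ≈ 1681.8 mm.

1189 × 1682 mm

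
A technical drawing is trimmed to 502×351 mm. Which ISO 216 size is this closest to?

Aspect ratio 502/351 ≈ 1.430 (ISO target is √2 ≈ 1.414).
In the B-series (B0 = 1000 × 1414 mm): B3 = 353 × 500 mm.
Off by 4 mm total — nearest standard size.

B3 (353 × 500 mm)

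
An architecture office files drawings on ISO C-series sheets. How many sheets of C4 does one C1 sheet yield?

Each ISO step halves the sheet: 1 × C1 → 2 × C2 → 4 × C3 → 8 × C4
From C1 to C4 is 3 halving steps: 2^3 = 8.

8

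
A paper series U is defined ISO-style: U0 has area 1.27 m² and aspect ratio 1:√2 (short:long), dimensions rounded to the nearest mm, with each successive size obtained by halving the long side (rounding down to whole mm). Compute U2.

Let U0's short side be w mm. w · w√2 = 1.27 m² = 1,270,000 mm², so w ≈ 947.6 mm and w√2 ≈ 1340.2 mm → U0 = 948 × 1340 mm.
U1: ⌊1340/2⌋ × 948 = 670 × 948 mm
U2: ⌊948/2⌋ × 670 = 474 × 670 mm

474 × 670 mm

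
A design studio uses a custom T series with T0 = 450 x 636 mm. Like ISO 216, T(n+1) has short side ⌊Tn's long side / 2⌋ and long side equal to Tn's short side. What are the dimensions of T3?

159 × 225 mm

T1: ⌊636/2⌋ × 450 = 318 × 450 mm
T2: ⌊450/2⌋ × 318 = 225 × 318 mm
T3: ⌊318/2⌋ × 225 = 159 × 225 mm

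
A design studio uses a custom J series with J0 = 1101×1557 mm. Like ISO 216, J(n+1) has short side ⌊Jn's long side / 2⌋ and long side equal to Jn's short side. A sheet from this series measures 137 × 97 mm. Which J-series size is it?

J7

J0: 1101 × 1557 mm
J1: 778 × 1101 mm
J2: 550 × 778 mm
J3: 389 × 550 mm
J4: 275 × 389 mm
J5: 194 × 275 mm
J6: 137 × 194 mm
J7: 97 × 137 mm
J8: 68 × 97 mm
→ matches J7.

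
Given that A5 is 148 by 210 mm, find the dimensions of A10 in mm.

A6: ⌊210/2⌋ × 148 = 105 × 148 mm
A7: ⌊148/2⌋ × 105 = 74 × 105 mm
A8: ⌊105/2⌋ × 74 = 52 × 74 mm
A9: ⌊74/2⌋ × 52 = 37 × 52 mm
A10: ⌊52/2⌋ × 37 = 26 × 37 mm

26 × 37 mm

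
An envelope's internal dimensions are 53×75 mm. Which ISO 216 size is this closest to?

Aspect ratio 75/53 ≈ 1.415 — close to the ISO √2 ≈ 1.414.
In the A-series (A0 area = 1 m²): A8 = 52 × 74 mm.
Off by 2 mm total — nearest standard size.

A8 (52 × 74 mm)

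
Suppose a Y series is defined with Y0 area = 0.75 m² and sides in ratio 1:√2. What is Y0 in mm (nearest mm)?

Let the short side be w mm. Then w · w√2 = 0.75 m² = 750,000 mm².
w² = 750,000/√2, so w ≈ 728.2 mm; long side = w√2 ≈ 1029.9 mm.

728 × 1030 mm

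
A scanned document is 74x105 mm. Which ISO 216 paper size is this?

A7 (74 × 105 mm)

Aspect ratio 105/74 ≈ 1.419 — close to the ISO √2 ≈ 1.414.
In the A-series (A0 area = 1 m²): A7 = 74 × 105 mm.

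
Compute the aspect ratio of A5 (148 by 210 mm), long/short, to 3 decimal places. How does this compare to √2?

210 / 148 = 1.419
ISO 216 targets √2 ≈ 1.414; the +0.005 deviation is from mm rounding.

1.419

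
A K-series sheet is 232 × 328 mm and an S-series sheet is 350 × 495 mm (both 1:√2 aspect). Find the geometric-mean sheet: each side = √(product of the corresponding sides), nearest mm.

285 × 403 mm

Short side: √(232 · 350) = √81200 ≈ 285.0 → 285 mm
Long side: √(328 · 495) = √162360 ≈ 402.9 → 403 mm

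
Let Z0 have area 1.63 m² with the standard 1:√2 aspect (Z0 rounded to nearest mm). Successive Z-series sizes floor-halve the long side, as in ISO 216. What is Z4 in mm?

Let Z0's short side be w mm. w · w√2 = 1.63 m² = 1,630,000 mm², so w ≈ 1073.6 mm and w√2 ≈ 1518.3 mm → Z0 = 1074 × 1518 mm.
Z1: ⌊1518/2⌋ × 1074 = 759 × 1074 mm
Z2: ⌊1074/2⌋ × 759 = 537 × 759 mm
Z3: ⌊759/2⌋ × 537 = 379 × 537 mm
Z4: ⌊537/2⌋ × 379 = 268 × 379 mm

268 × 379 mm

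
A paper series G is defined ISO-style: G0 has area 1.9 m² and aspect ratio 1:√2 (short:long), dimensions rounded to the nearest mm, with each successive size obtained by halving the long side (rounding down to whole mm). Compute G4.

Let G0's short side be w mm. w · w√2 = 1.9 m² = 1,900,000 mm², so w ≈ 1159.1 mm and w√2 ≈ 1639.2 mm → G0 = 1159 × 1639 mm.
G1: ⌊1639/2⌋ × 1159 = 819 × 1159 mm
G2: ⌊1159/2⌋ × 819 = 579 × 819 mm
G3: ⌊819/2⌋ × 579 = 409 × 579 mm
G4: ⌊579/2⌋ × 409 = 289 × 409 mm

289 × 409 mm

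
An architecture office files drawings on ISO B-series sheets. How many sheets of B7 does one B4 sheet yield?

8

B4 = 250 × 353 mm; B7 = 88 × 125 mm.
Each halving step doubles the count; 3 steps from B4 to B7.
2^3 = 8.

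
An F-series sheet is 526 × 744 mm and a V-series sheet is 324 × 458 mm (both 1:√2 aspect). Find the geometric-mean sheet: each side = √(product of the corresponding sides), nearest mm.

413 × 584 mm

Short side: √(526 · 324) = √170424 ≈ 412.8 → 413 mm
Long side: √(744 · 458) = √340752 ≈ 583.7 → 584 mm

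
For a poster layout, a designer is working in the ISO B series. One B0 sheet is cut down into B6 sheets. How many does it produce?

64

Each ISO step halves the sheet: 1 × B0 → 2 × B1 → 4 × B2 → 8 × B3 → …
From B0 to B6 is 6 halving steps: 2^6 = 64.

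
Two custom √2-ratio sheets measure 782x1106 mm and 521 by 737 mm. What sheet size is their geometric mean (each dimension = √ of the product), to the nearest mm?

Short side: √(782 · 521) = √407422 ≈ 638.3 → 638 mm
Long side: √(1106 · 737) = √815122 ≈ 902.8 → 903 mm

638 × 903 mm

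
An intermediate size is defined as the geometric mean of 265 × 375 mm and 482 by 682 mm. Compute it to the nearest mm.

357 × 506 mm

Short side: √(265 · 482) = √127730 ≈ 357.4 → 357 mm
Long side: √(375 · 682) = √255750 ≈ 505.7 → 506 mm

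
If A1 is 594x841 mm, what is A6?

105 × 148 mm

A2: ⌊841/2⌋ × 594 = 420 × 594 mm
A3: ⌊594/2⌋ × 420 = 297 × 420 mm
A4: ⌊420/2⌋ × 297 = 210 × 297 mm
A5: ⌊297/2⌋ × 210 = 148 × 210 mm
A6: ⌊210/2⌋ × 148 = 105 × 148 mm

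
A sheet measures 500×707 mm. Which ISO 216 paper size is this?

Aspect ratio 707/500 ≈ 1.414 — close to the ISO √2 ≈ 1.414.
In the B-series (B0 = 1000 × 1414 mm): B2 = 500 × 707 mm.

B2 (500 × 707 mm)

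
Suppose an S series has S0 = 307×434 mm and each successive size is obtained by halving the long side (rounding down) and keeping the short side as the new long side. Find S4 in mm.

76 × 108 mm

S1: ⌊434/2⌋ × 307 = 217 × 307 mm
S2: ⌊307/2⌋ × 217 = 153 × 217 mm
S3: ⌊217/2⌋ × 153 = 108 × 153 mm
S4: ⌊153/2⌋ × 108 = 76 × 108 mm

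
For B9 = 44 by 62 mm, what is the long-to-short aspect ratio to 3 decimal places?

62 / 44 = 1.409
ISO 216 targets √2 ≈ 1.414; the -0.005 deviation is from mm rounding.

1.409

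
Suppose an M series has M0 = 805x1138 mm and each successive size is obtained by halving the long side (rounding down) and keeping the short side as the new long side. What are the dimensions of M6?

M1 = 569 × 805 mm (from M0 by 1 halving).
M2: ⌊805/2⌋ × 569 = 402 × 569 mm
M3: ⌊569/2⌋ × 402 = 284 × 402 mm
M4: ⌊402/2⌋ × 284 = 201 × 284 mm
M5: ⌊284/2⌋ × 201 = 142 × 201 mm
M6: ⌊201/2⌋ × 142 = 100 × 142 mm

100 × 142 mm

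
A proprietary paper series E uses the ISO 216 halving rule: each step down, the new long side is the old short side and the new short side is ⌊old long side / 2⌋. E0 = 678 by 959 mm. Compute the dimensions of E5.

E1: ⌊959/2⌋ × 678 = 479 × 678 mm
E2: ⌊678/2⌋ × 479 = 339 × 479 mm
E3: ⌊479/2⌋ × 339 = 239 × 339 mm
E4: ⌊339/2⌋ × 239 = 169 × 239 mm
E5: ⌊239/2⌋ × 169 = 119 × 169 mm

119 × 169 mm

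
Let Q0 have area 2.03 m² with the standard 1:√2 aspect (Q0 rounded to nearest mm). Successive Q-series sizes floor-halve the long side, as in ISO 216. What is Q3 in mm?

423 × 599 mm

Let Q0's short side be w mm. w · w√2 = 2.03 m² = 2,030,000 mm², so w ≈ 1198.1 mm and w√2 ≈ 1694.4 mm → Q0 = 1198 × 1694 mm.
Q1: ⌊1694/2⌋ × 1198 = 847 × 1198 mm
Q2: ⌊1198/2⌋ × 847 = 599 × 847 mm
Q3: ⌊847/2⌋ × 599 = 423 × 599 mm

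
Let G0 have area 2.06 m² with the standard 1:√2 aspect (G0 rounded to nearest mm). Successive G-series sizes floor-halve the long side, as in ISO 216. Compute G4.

Let G0's short side be w mm. w · w√2 = 2.06 m² = 2,060,000 mm², so w ≈ 1206.9 mm and w√2 ≈ 1706.8 mm → G0 = 1207 × 1707 mm.
G1: ⌊1707/2⌋ × 1207 = 853 × 1207 mm
G2: ⌊1207/2⌋ × 853 = 603 × 853 mm
G3: ⌊853/2⌋ × 603 = 426 × 603 mm
G4: ⌊603/2⌋ × 426 = 301 × 426 mm

301 × 426 mm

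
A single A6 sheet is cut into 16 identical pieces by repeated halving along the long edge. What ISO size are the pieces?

A10

16 = 2^4, so 4 halving steps.
A6 → A7 → … → A10 after 4 steps.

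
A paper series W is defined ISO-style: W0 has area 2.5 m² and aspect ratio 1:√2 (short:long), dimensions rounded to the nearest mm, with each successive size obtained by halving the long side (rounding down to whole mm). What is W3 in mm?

Let W0's short side be w mm. w · w√2 = 2.5 m² = 2,500,000 mm², so w ≈ 1329.6 mm and w√2 ≈ 1880.3 mm → W0 = 1330 × 1880 mm.
W1: ⌊1880/2⌋ × 1330 = 940 × 1330 mm
W2: ⌊1330/2⌋ × 940 = 665 × 940 mm
W3: ⌊940/2⌋ × 665 = 470 × 665 mm

470 × 665 mm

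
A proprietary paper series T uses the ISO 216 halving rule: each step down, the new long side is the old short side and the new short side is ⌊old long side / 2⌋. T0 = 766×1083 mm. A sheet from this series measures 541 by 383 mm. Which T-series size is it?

T0: 766 × 1083 mm
T1: 541 × 766 mm
T2: 383 × 541 mm
T3: 270 × 383 mm
→ matches T2.

T2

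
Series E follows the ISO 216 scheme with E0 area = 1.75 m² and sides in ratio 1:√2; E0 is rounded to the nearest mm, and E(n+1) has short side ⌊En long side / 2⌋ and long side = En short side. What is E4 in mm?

278 × 393 mm

Let E0's short side be w mm. w · w√2 = 1.75 m² = 1,750,000 mm², so w ≈ 1112.4 mm and w√2 ≈ 1573.2 mm → E0 = 1112 × 1573 mm.
E1: ⌊1573/2⌋ × 1112 = 786 × 1112 mm
E2: ⌊1112/2⌋ × 786 = 556 × 786 mm
E3: ⌊786/2⌋ × 556 = 393 × 556 mm
E4: ⌊556/2⌋ × 393 = 278 × 393 mm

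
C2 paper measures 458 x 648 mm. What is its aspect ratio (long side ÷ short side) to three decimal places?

1.415

648 / 458 = 1.415
Matches √2 ≈ 1.414 — the ISO 216 defining ratio.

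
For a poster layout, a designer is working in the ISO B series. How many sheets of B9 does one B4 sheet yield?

32

Each ISO step halves the sheet: 1 × B4 → 2 × B5 → 4 × B6 → 8 × B7 → …
From B4 to B9 is 5 halving steps: 2^5 = 32.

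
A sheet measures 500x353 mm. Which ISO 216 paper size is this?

Aspect ratio 500/353 ≈ 1.416 — close to the ISO √2 ≈ 1.414.
In the B-series (B0 = 1000 × 1414 mm): B3 = 353 × 500 mm.

B3 (353 × 500 mm)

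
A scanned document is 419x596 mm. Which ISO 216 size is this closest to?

A2 (420 × 594 mm)

Aspect ratio 596/419 ≈ 1.422 — close to the ISO √2 ≈ 1.414.
In the A-series (A0 area = 1 m²): A2 = 420 × 594 mm.
Off by 3 mm total — nearest standard size.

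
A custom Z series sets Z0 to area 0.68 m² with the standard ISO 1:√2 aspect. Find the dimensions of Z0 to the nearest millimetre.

Let the short side be w mm. Then w · w√2 = 0.68 m² = 680,000 mm².
w² = 680,000/√2, so w ≈ 693.4 mm; long side = w√2 ≈ 980.6 mm.

693 × 981 mm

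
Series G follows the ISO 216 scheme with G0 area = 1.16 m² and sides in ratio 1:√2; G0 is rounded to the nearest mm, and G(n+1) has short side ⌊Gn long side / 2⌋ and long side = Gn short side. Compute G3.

Let G0's short side be w mm. w · w√2 = 1.16 m² = 1,160,000 mm², so w ≈ 905.7 mm and w√2 ≈ 1280.8 mm → G0 = 906 × 1281 mm.
G1: ⌊1281/2⌋ × 906 = 640 × 906 mm
G2: ⌊906/2⌋ × 640 = 453 × 640 mm
G3: ⌊640/2⌋ × 453 = 320 × 453 mm

320 × 453 mm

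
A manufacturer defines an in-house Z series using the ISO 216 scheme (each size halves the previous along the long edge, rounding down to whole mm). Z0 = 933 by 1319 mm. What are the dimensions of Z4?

233 × 329 mm

Z1: ⌊1319/2⌋ × 933 = 659 × 933 mm
Z2: ⌊933/2⌋ × 659 = 466 × 659 mm
Z3: ⌊659/2⌋ × 466 = 329 × 466 mm
Z4: ⌊466/2⌋ × 329 = 233 × 329 mm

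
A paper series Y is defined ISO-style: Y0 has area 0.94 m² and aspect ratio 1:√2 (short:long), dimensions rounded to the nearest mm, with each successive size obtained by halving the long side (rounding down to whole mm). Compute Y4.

203 × 288 mm

Let Y0's short side be w mm. w · w√2 = 0.94 m² = 940,000 mm², so w ≈ 815.3 mm and w√2 ≈ 1153.0 mm → Y0 = 815 × 1153 mm.
Y1: ⌊1153/2⌋ × 815 = 576 × 815 mm
Y2: ⌊815/2⌋ × 576 = 407 × 576 mm
Y3: ⌊576/2⌋ × 407 = 288 × 407 mm
Y4: ⌊407/2⌋ × 288 = 203 × 288 mm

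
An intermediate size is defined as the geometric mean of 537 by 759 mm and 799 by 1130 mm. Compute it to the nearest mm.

655 × 926 mm

Short side: √(537 · 799) = √429063 ≈ 655.0 → 655 mm
Long side: √(759 · 1130) = √857670 ≈ 926.1 → 926 mm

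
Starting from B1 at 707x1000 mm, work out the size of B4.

B2: ⌊1000/2⌋ × 707 = 500 × 707 mm
B3: ⌊707/2⌋ × 500 = 353 × 500 mm
B4: ⌊500/2⌋ × 353 = 250 × 353 mm

250 × 353 mm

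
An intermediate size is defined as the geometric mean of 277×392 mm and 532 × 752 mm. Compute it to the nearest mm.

384 × 543 mm

Short side: √(277 · 532) = √147364 ≈ 383.9 → 384 mm
Long side: √(392 · 752) = √294784 ≈ 542.9 → 543 mm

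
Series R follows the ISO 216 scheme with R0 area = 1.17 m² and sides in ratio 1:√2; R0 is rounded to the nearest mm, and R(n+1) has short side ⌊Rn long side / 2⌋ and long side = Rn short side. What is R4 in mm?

Let R0's short side be w mm. w · w√2 = 1.17 m² = 1,170,000 mm², so w ≈ 909.6 mm and w√2 ≈ 1286.3 mm → R0 = 910 × 1286 mm.
R1: ⌊1286/2⌋ × 910 = 643 × 910 mm
R2: ⌊910/2⌋ × 643 = 455 × 643 mm
R3: ⌊643/2⌋ × 455 = 321 × 455 mm
R4: ⌊455/2⌋ × 321 = 227 × 321 mm

227 × 321 mm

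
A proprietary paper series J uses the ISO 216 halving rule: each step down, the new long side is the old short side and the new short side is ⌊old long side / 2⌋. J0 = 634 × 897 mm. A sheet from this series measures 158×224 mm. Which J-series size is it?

J4

J0: 634 × 897 mm
J1: 448 × 634 mm
J2: 317 × 448 mm
J3: 224 × 317 mm
J4: 158 × 224 mm
J5: 112 × 158 mm
→ matches J4.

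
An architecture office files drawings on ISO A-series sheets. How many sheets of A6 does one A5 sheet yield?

2

Each ISO step halves the sheet: 1 × A5 → 2 × A6
From A5 to A6 is 1 halving step: 2^1 = 2.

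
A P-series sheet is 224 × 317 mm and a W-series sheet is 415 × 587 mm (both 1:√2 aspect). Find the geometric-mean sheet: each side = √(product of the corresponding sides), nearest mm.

Short side: √(224 · 415) = √92960 ≈ 304.9 → 305 mm
Long side: √(317 · 587) = √186079 ≈ 431.4 → 431 mm

305 × 431 mm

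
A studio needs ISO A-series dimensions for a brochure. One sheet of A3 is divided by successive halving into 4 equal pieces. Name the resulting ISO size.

4 = 2^2, so 2 halving steps.
A3 → A4 → … → A5 after 2 steps.

A5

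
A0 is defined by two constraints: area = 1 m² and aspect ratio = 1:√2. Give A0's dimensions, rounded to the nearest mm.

841 × 1189 mm

Let the short side be w mm. Then the long side is w√2 and w · w√2 = 10⁶ mm².
w² = 10⁶/√2, so w = 1000 / 2^(1/4) ≈ 840.9 mm; long side = 1000 · 2^(1/4) ≈ 1189.2 mm.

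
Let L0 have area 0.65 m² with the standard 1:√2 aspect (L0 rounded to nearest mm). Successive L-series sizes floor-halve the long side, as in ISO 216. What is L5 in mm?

Let L0's short side be w mm. w · w√2 = 0.65 m² = 650,000 mm², so w ≈ 678.0 mm and w√2 ≈ 958.8 mm → L0 = 678 × 959 mm.
L1: ⌊959/2⌋ × 678 = 479 × 678 mm
L2: ⌊678/2⌋ × 479 = 339 × 479 mm
L3: ⌊479/2⌋ × 339 = 239 × 339 mm
L4: ⌊339/2⌋ × 239 = 169 × 239 mm
L5: ⌊239/2⌋ × 169 = 119 × 169 mm

119 × 169 mm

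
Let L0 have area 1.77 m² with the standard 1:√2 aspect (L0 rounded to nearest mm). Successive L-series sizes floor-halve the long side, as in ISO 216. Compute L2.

559 × 791 mm

Let L0's short side be w mm. w · w√2 = 1.77 m² = 1,770,000 mm², so w ≈ 1118.7 mm and w√2 ≈ 1582.1 mm → L0 = 1119 × 1582 mm.
L1: ⌊1582/2⌋ × 1119 = 791 × 1119 mm
L2: ⌊1119/2⌋ × 791 = 559 × 791 mm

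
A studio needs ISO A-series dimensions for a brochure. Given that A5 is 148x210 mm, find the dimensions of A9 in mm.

37 × 52 mm

A6: ⌊210/2⌋ × 148 = 105 × 148 mm
A7: ⌊148/2⌋ × 105 = 74 × 105 mm
A8: ⌊105/2⌋ × 74 = 52 × 74 mm
A9: ⌊74/2⌋ × 52 = 37 × 52 mm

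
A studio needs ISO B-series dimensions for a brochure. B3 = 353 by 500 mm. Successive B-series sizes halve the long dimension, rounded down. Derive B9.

B4: ⌊500/2⌋ × 353 = 250 × 353 mm
B5: ⌊353/2⌋ × 250 = 176 × 250 mm
B6: ⌊250/2⌋ × 176 = 125 × 176 mm
B7: ⌊176/2⌋ × 125 = 88 × 125 mm
B8: ⌊125/2⌋ × 88 = 62 × 88 mm
B9: ⌊88/2⌋ × 62 = 44 × 62 mm

44 × 62 mm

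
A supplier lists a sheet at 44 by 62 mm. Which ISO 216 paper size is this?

Aspect ratio 62/44 ≈ 1.409 — close to the ISO √2 ≈ 1.414.
In the B-series (B0 = 1000 × 1414 mm): B9 = 44 × 62 mm.

B9 (44 × 62 mm)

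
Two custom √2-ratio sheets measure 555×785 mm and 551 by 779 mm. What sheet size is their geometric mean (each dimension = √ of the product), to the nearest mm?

553 × 782 mm

Short side: √(555 · 551) = √305805 ≈ 553.0 → 553 mm
Long side: √(785 · 779) = √611515 ≈ 782.0 → 782 mm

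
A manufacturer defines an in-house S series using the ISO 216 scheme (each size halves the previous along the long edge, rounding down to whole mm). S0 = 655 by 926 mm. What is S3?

S1: ⌊926/2⌋ × 655 = 463 × 655 mm
S2: ⌊655/2⌋ × 463 = 327 × 463 mm
S3: ⌊463/2⌋ × 327 = 231 × 327 mm

231 × 327 mm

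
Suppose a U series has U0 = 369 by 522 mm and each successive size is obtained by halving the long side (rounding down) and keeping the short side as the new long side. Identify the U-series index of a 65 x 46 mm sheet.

U0: 369 × 522 mm
U1: 261 × 369 mm
U2: 184 × 261 mm
U3: 130 × 184 mm
U4: 92 × 130 mm
U5: 65 × 92 mm
U6: 46 × 65 mm
U7: 32 × 46 mm
→ matches U6.

U6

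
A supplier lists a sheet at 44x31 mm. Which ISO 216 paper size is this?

Aspect ratio 44/31 ≈ 1.419 — close to the ISO √2 ≈ 1.414.
In the B-series (B0 = 1000 × 1414 mm): B10 = 31 × 44 mm.

B10 (31 × 44 mm)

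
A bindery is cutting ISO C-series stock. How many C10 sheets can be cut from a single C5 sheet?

32

Each ISO step halves the sheet: 1 × C5 → 2 × C6 → 4 × C7 → 8 × C8 → …
From C5 to C10 is 5 halving steps: 2^5 = 32.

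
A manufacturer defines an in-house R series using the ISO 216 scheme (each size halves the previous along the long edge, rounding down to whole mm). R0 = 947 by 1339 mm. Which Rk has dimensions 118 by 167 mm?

R6

R0: 947 × 1339 mm
R1: 669 × 947 mm
R2: 473 × 669 mm
R3: 334 × 473 mm
R4: 236 × 334 mm
R5: 167 × 236 mm
R6: 118 × 167 mm
R7: 83 × 118 mm
→ matches R6.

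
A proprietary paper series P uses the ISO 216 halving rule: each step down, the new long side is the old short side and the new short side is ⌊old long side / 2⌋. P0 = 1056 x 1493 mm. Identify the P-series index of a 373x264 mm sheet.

P0: 1056 × 1493 mm
P1: 746 × 1056 mm
P2: 528 × 746 mm
P3: 373 × 528 mm
P4: 264 × 373 mm
P5: 186 × 264 mm
→ matches P4.

P4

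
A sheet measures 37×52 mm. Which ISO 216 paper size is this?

A9 (37 × 52 mm)

Aspect ratio 52/37 ≈ 1.405 — close to the ISO √2 ≈ 1.414.
In the A-series (A0 area = 1 m²): A9 = 37 × 52 mm.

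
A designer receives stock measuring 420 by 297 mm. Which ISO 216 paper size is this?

Aspect ratio 420/297 ≈ 1.414 — close to the ISO √2 ≈ 1.414.
In the A-series (A0 area = 1 m²): A3 = 297 × 420 mm.

A3 (297 × 420 mm)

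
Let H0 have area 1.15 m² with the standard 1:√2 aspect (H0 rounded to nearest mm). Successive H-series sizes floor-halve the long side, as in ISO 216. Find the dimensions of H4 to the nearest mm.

Let H0's short side be w mm. w · w√2 = 1.15 m² = 1,150,000 mm², so w ≈ 901.8 mm and w√2 ≈ 1275.3 mm → H0 = 902 × 1275 mm.
H1: ⌊1275/2⌋ × 902 = 637 × 902 mm
H2: ⌊902/2⌋ × 637 = 451 × 637 mm
H3: ⌊637/2⌋ × 451 = 318 × 451 mm
H4: ⌊451/2⌋ × 318 = 225 × 318 mm

225 × 318 mm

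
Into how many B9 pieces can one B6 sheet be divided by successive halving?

B6 = 125 × 176 mm; B9 = 44 × 62 mm.
Each halving step doubles the count; 3 steps from B6 to B9.
2^3 = 8.

8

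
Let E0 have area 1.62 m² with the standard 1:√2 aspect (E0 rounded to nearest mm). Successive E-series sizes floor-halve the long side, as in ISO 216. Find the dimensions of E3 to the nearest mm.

Let E0's short side be w mm. w · w√2 = 1.62 m² = 1,620,000 mm², so w ≈ 1070.3 mm and w√2 ≈ 1513.6 mm → E0 = 1070 × 1514 mm.
E1: ⌊1514/2⌋ × 1070 = 757 × 1070 mm
E2: ⌊1070/2⌋ × 757 = 535 × 757 mm
E3: ⌊757/2⌋ × 535 = 378 × 535 mm

378 × 535 mm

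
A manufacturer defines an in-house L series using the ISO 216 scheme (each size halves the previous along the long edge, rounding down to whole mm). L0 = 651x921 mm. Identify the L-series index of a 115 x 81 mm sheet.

L6

L0: 651 × 921 mm
L1: 460 × 651 mm
L2: 325 × 460 mm
L3: 230 × 325 mm
L4: 162 × 230 mm
L5: 115 × 162 mm
L6: 81 × 115 mm
L7: 57 × 81 mm
→ matches L6.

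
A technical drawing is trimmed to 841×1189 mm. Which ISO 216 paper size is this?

A0 (841 × 1189 mm)

Aspect ratio 1189/841 ≈ 1.414 — close to the ISO √2 ≈ 1.414.
In the A-series (A0 area = 1 m²): A0 = 841 × 1189 mm.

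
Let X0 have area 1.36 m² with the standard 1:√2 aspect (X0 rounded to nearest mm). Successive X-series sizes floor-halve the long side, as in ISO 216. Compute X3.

Let X0's short side be w mm. w · w√2 = 1.36 m² = 1,360,000 mm², so w ≈ 980.6 mm and w√2 ≈ 1386.8 mm → X0 = 981 × 1387 mm.
X1: ⌊1387/2⌋ × 981 = 693 × 981 mm
X2: ⌊981/2⌋ × 693 = 490 × 693 mm
X3: ⌊693/2⌋ × 490 = 346 × 490 mm

346 × 490 mm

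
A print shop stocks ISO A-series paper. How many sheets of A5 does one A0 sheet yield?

32

Each ISO step halves the sheet: 1 × A0 → 2 × A1 → 4 × A2 → 8 × A3 → …
From A0 to A5 is 5 halving steps: 2^5 = 32.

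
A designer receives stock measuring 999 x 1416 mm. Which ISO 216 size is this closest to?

Aspect ratio 1416/999 ≈ 1.417 — close to the ISO √2 ≈ 1.414.
In the B-series (B0 = 1000 × 1414 mm): B0 = 1000 × 1414 mm.
Off by 3 mm total — nearest standard size.

B0 (1000 × 1414 mm)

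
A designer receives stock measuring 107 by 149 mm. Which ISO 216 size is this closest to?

A6 (105 × 148 mm)

Aspect ratio 149/107 ≈ 1.393 (ISO target is √2 ≈ 1.414).
In the A-series (A0 area = 1 m²): A6 = 105 × 148 mm.
Off by 3 mm total — nearest standard size.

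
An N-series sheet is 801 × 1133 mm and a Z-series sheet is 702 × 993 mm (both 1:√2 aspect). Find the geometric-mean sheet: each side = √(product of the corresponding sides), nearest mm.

750 × 1061 mm

Short side: √(801 · 702) = √562302 ≈ 749.9 → 750 mm
Long side: √(1133 · 993) = √1125069 ≈ 1060.7 → 1061 mm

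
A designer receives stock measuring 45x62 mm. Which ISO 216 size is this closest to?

Aspect ratio 62/45 ≈ 1.378 (ISO target is √2 ≈ 1.414).
In the B-series (B0 = 1000 × 1414 mm): B9 = 44 × 62 mm.
Off by 1 mm total — nearest standard size.

B9 (44 × 62 mm)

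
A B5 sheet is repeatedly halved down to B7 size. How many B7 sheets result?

4

Each ISO step halves the sheet: 1 × B5 → 2 × B6 → 4 × B7
From B5 to B7 is 2 halving steps: 2^2 = 4.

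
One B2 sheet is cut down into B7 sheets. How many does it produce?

Each ISO step halves the sheet: 1 × B2 → 2 × B3 → 4 × B4 → 8 × B5 → …
From B2 to B7 is 5 halving steps: 2^5 = 32.

32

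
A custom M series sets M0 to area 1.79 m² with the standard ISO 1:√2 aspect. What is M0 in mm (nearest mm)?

Let the short side be w mm. Then w · w√2 = 1.79 m² = 1,790,000 mm².
w² = 1,790,000/√2, so w ≈ 1125.0 mm; long side = w√2 ≈ 1591.1 mm.

1125 × 1591 mm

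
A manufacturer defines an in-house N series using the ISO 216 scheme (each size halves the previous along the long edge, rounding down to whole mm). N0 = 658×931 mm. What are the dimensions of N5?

N1: ⌊931/2⌋ × 658 = 465 × 658 mm
N2: ⌊658/2⌋ × 465 = 329 × 465 mm
N3: ⌊465/2⌋ × 329 = 232 × 329 mm
N4: ⌊329/2⌋ × 232 = 164 × 232 mm
N5: ⌊232/2⌋ × 164 = 116 × 164 mm

116 × 164 mm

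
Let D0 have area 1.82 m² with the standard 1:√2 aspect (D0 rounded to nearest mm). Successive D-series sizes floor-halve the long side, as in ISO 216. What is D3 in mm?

401 × 567 mm

Let D0's short side be w mm. w · w√2 = 1.82 m² = 1,820,000 mm², so w ≈ 1134.4 mm and w√2 ≈ 1604.3 mm → D0 = 1134 × 1604 mm.
D1: ⌊1604/2⌋ × 1134 = 802 × 1134 mm
D2: ⌊1134/2⌋ × 802 = 567 × 802 mm
D3: ⌊802/2⌋ × 567 = 401 × 567 mm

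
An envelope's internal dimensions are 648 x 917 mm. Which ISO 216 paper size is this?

Aspect ratio 917/648 ≈ 1.415 — close to the ISO √2 ≈ 1.414.
In the C-series (envelope sizes, between A and B): C1 = 648 × 917 mm.

C1 (648 × 917 mm)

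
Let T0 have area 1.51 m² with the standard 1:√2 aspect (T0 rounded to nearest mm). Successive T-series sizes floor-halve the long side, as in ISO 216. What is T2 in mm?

Let T0's short side be w mm. w · w√2 = 1.51 m² = 1,510,000 mm², so w ≈ 1033.3 mm and w√2 ≈ 1461.3 mm → T0 = 1033 × 1461 mm.
T1: ⌊1461/2⌋ × 1033 = 730 × 1033 mm
T2: ⌊1033/2⌋ × 730 = 516 × 730 mm

516 × 730 mm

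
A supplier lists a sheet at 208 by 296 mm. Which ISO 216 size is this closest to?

Aspect ratio 296/208 ≈ 1.423 — close to the ISO √2 ≈ 1.414.
In the A-series (A0 area = 1 m²): A4 = 210 × 297 mm.
Off by 3 mm total — nearest standard size.

A4 (210 × 297 mm)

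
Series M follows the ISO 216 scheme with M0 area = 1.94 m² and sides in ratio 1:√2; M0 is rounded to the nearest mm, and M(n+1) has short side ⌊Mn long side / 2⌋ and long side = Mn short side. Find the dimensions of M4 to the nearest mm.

Let M0's short side be w mm. w · w√2 = 1.94 m² = 1,940,000 mm², so w ≈ 1171.2 mm and w√2 ≈ 1656.4 mm → M0 = 1171 × 1656 mm.
M1: ⌊1656/2⌋ × 1171 = 828 × 1171 mm
M2: ⌊1171/2⌋ × 828 = 585 × 828 mm
M3: ⌊828/2⌋ × 585 = 414 × 585 mm
M4: ⌊585/2⌋ × 414 = 292 × 414 mm

292 × 414 mm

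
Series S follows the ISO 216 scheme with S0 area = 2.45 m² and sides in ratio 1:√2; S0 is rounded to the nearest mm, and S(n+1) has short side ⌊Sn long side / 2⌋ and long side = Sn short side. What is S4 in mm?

Let S0's short side be w mm. w · w√2 = 2.45 m² = 2,450,000 mm², so w ≈ 1316.2 mm and w√2 ≈ 1861.4 mm → S0 = 1316 × 1861 mm.
S1: ⌊1861/2⌋ × 1316 = 930 × 1316 mm
S2: ⌊1316/2⌋ × 930 = 658 × 930 mm
S3: ⌊930/2⌋ × 658 = 465 × 658 mm
S4: ⌊658/2⌋ × 465 = 329 × 465 mm

329 × 465 mm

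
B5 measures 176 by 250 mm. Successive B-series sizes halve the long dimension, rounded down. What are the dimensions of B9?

B6: ⌊250/2⌋ × 176 = 125 × 176 mm
B7: ⌊176/2⌋ × 125 = 88 × 125 mm
B8: ⌊125/2⌋ × 88 = 62 × 88 mm
B9: ⌊88/2⌋ × 62 = 44 × 62 mm

44 × 62 mm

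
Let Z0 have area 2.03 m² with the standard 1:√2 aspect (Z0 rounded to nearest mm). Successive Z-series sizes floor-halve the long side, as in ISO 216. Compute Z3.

423 × 599 mm

Let Z0's short side be w mm. w · w√2 = 2.03 m² = 2,030,000 mm², so w ≈ 1198.1 mm and w√2 ≈ 1694.4 mm → Z0 = 1198 × 1694 mm.
Z1: ⌊1694/2⌋ × 1198 = 847 × 1198 mm
Z2: ⌊1198/2⌋ × 847 = 599 × 847 mm
Z3: ⌊847/2⌋ × 599 = 423 × 599 mm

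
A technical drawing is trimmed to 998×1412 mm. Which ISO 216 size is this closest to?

B0 (1000 × 1414 mm)

Aspect ratio 1412/998 ≈ 1.415 — close to the ISO √2 ≈ 1.414.
In the B-series (B0 = 1000 × 1414 mm): B0 = 1000 × 1414 mm.
Off by 4 mm total — nearest standard size.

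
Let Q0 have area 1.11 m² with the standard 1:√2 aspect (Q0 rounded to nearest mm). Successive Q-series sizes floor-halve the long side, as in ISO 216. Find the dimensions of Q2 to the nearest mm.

443 × 626 mm

Let Q0's short side be w mm. w · w√2 = 1.11 m² = 1,110,000 mm², so w ≈ 885.9 mm and w√2 ≈ 1252.9 mm → Q0 = 886 × 1253 mm.
Q1: ⌊1253/2⌋ × 886 = 626 × 886 mm
Q2: ⌊886/2⌋ × 626 = 443 × 626 mm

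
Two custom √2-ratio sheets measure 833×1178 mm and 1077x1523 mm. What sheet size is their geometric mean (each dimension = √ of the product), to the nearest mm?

947 × 1339 mm

Short side: √(833 · 1077) = √897141 ≈ 947.2 → 947 mm
Long side: √(1178 · 1523) = √1794094 ≈ 1339.4 → 1339 mm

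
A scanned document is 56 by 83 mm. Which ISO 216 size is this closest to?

C8 (57 × 81 mm)

Aspect ratio 83/56 ≈ 1.482 (ISO target is √2 ≈ 1.414).
In the C-series (envelope sizes, between A and B): C8 = 57 × 81 mm.
Off by 3 mm total — nearest standard size.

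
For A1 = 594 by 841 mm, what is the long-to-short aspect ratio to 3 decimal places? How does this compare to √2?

1.416

841 / 594 = 1.416
ISO 216 targets √2 ≈ 1.414; the +0.002 deviation is from mm rounding.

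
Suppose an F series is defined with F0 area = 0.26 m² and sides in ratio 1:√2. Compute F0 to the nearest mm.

429 × 606 mm

Let the short side be w mm. Then w · w√2 = 0.26 m² = 260,000 mm².
w² = 260,000/√2, so w ≈ 428.8 mm; long side = w√2 ≈ 606.4 mm.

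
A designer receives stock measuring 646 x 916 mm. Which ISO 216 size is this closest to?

C1 (648 × 917 mm)

Aspect ratio 916/646 ≈ 1.418 — close to the ISO √2 ≈ 1.414.
In the C-series (envelope sizes, between A and B): C1 = 648 × 917 mm.
Off by 3 mm total — nearest standard size.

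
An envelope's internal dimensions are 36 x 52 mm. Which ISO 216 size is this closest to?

A9 (37 × 52 mm)

Aspect ratio 52/36 ≈ 1.444 (ISO target is √2 ≈ 1.414).
In the A-series (A0 area = 1 m²): A9 = 37 × 52 mm.
Off by 1 mm total — nearest standard size.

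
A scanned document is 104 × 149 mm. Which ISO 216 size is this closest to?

A6 (105 × 148 mm)

Aspect ratio 149/104 ≈ 1.433 (ISO target is √2 ≈ 1.414).
In the A-series (A0 area = 1 m²): A6 = 105 × 148 mm.
Off by 2 mm total — nearest standard size.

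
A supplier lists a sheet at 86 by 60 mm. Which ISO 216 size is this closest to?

Aspect ratio 86/60 ≈ 1.433 (ISO target is √2 ≈ 1.414).
In the B-series (B0 = 1000 × 1414 mm): B8 = 62 × 88 mm.
Off by 4 mm total — nearest standard size.

B8 (62 × 88 mm)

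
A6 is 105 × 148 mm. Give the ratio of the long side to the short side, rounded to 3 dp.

148 / 105 = 1.410
ISO 216 targets √2 ≈ 1.414; the -0.005 deviation is from mm rounding.

1.410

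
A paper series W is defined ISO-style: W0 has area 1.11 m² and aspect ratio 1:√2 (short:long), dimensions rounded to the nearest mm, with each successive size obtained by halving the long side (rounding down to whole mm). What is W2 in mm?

Let W0's short side be w mm. w · w√2 = 1.11 m² = 1,110,000 mm², so w ≈ 885.9 mm and w√2 ≈ 1252.9 mm → W0 = 886 × 1253 mm.
W1: ⌊1253/2⌋ × 886 = 626 × 886 mm
W2: ⌊886/2⌋ × 626 = 443 × 626 mm

443 × 626 mm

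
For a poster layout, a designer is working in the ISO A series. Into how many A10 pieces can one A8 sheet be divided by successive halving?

Each ISO step halves the sheet: 1 × A8 → 2 × A9 → 4 × A10
From A8 to A10 is 2 halving steps: 2^2 = 4.

4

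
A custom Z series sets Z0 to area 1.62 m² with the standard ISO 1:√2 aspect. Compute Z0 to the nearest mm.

Let the short side be w mm. Then w · w√2 = 1.62 m² = 1,620,000 mm².
w² = 1,620,000/√2, so w ≈ 1070.3 mm; long side = w√2 ≈ 1513.6 mm.

1070 × 1514 mm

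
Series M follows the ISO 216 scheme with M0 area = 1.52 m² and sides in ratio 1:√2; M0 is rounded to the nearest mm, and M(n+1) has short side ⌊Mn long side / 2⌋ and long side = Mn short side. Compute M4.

Let M0's short side be w mm. w · w√2 = 1.52 m² = 1,520,000 mm², so w ≈ 1036.7 mm and w√2 ≈ 1466.2 mm → M0 = 1037 × 1466 mm.
M1: ⌊1466/2⌋ × 1037 = 733 × 1037 mm
M2: ⌊1037/2⌋ × 733 = 518 × 733 mm
M3: ⌊733/2⌋ × 518 = 366 × 518 mm
M4: ⌊518/2⌋ × 366 = 259 × 366 mm

259 × 366 mm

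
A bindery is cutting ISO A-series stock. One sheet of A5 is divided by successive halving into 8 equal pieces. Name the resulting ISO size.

A8

8 = 2^3, so 3 halving steps.
A5 → A6 → … → A8 after 3 steps.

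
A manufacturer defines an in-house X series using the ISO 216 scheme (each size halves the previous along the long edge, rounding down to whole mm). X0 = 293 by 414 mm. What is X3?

X1 = 207 × 293 mm (from X0 by 1 halving).
X2: ⌊293/2⌋ × 207 = 146 × 207 mm
X3: ⌊207/2⌋ × 146 = 103 × 146 mm

103 × 146 mm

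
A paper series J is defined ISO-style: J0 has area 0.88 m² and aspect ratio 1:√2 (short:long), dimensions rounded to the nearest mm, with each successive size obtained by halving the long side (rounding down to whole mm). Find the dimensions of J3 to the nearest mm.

Let J0's short side be w mm. w · w√2 = 0.88 m² = 880,000 mm², so w ≈ 788.8 mm and w√2 ≈ 1115.6 mm → J0 = 789 × 1116 mm.
J1: ⌊1116/2⌋ × 789 = 558 × 789 mm
J2: ⌊789/2⌋ × 558 = 394 × 558 mm
J3: ⌊558/2⌋ × 394 = 279 × 394 mm

279 × 394 mm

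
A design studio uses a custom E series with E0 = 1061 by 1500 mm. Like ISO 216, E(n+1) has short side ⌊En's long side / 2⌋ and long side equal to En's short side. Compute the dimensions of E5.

E1: ⌊1500/2⌋ × 1061 = 750 × 1061 mm
E2: ⌊1061/2⌋ × 750 = 530 × 750 mm
E3: ⌊750/2⌋ × 530 = 375 × 530 mm
E4: ⌊530/2⌋ × 375 = 265 × 375 mm
E5: ⌊375/2⌋ × 265 = 187 × 265 mm

187 × 265 mm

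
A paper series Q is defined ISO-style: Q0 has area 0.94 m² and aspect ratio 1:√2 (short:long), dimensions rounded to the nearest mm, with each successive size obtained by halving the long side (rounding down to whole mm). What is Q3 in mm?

Let Q0's short side be w mm. w · w√2 = 0.94 m² = 940,000 mm², so w ≈ 815.3 mm and w√2 ≈ 1153.0 mm → Q0 = 815 × 1153 mm.
Q1: ⌊1153/2⌋ × 815 = 576 × 815 mm
Q2: ⌊815/2⌋ × 576 = 407 × 576 mm
Q3: ⌊576/2⌋ × 407 = 288 × 407 mm

288 × 407 mm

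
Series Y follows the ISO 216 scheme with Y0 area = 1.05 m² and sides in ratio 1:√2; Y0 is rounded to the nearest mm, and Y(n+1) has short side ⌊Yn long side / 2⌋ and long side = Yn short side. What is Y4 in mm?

215 × 304 mm

Let Y0's short side be w mm. w · w√2 = 1.05 m² = 1,050,000 mm², so w ≈ 861.7 mm and w√2 ≈ 1218.6 mm → Y0 = 862 × 1219 mm.
Y1: ⌊1219/2⌋ × 862 = 609 × 862 mm
Y2: ⌊862/2⌋ × 609 = 431 × 609 mm
Y3: ⌊609/2⌋ × 431 = 304 × 431 mm
Y4: ⌊431/2⌋ × 304 = 215 × 304 mm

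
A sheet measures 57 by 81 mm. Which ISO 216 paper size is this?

Aspect ratio 81/57 ≈ 1.421 — close to the ISO √2 ≈ 1.414.
In the C-series (envelope sizes, between A and B): C8 = 57 × 81 mm.

C8 (57 × 81 mm)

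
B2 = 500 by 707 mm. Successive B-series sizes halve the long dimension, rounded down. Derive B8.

B3: ⌊707/2⌋ × 500 = 353 × 500 mm
B4: ⌊500/2⌋ × 353 = 250 × 353 mm
B5: ⌊353/2⌋ × 250 = 176 × 250 mm
B6: ⌊250/2⌋ × 176 = 125 × 176 mm
B7: ⌊176/2⌋ × 125 = 88 × 125 mm
B8: ⌊125/2⌋ × 88 = 62 × 88 mm

62 × 88 mm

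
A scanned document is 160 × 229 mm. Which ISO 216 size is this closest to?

Aspect ratio 229/160 ≈ 1.431 (ISO target is √2 ≈ 1.414).
In the C-series (envelope sizes, between A and B): C5 = 162 × 229 mm.
Off by 2 mm total — nearest standard size.

C5 (162 × 229 mm)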